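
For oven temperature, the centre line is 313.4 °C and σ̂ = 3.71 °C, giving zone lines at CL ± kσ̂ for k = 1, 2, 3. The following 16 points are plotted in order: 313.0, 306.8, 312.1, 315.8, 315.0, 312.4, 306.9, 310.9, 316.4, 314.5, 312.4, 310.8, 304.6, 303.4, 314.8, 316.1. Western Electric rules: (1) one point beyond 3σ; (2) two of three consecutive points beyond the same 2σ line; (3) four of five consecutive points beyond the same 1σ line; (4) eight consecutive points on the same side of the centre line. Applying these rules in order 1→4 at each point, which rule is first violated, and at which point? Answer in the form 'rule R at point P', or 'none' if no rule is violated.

Zone of each point (C = within 1σ̂, B = 1σ̂–2σ̂, A = 2σ̂–3σ̂, * = beyond 3σ̂; sign = side of CL): 1:-C, 2:-B, 3:-C, 4:+C, 5:+C, 6:-C, 7:-B, 8:-C, 9:+C, 10:+C, 11:-C, 12:-C, 13:-A, 14:-A, 15:+C, 16:+C
Rule 2 (two of three consecutive points beyond the same 2σ limit) is satisfied at point 14.

rule 2 at point 14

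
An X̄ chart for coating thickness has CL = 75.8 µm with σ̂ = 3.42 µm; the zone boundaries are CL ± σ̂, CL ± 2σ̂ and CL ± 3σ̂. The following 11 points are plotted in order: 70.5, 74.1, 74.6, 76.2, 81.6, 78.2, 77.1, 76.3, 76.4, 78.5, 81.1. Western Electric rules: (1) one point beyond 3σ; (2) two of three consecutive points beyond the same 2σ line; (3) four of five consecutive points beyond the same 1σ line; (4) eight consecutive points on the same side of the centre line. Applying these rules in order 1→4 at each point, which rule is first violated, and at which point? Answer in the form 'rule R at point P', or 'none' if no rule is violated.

rule 4 at point 11

Zone of each point (C = within 1σ̂, B = 1σ̂–2σ̂, A = 2σ̂–3σ̂, * = beyond 3σ̂; sign = side of CL): 1:-B, 2:-C, 3:-C, 4:+C, 5:+B, 6:+C, 7:+C, 8:+C, 9:+C, 10:+C, 11:+B
Rule 4 (eight consecutive points on the same side of the centre line) is satisfied at point 11.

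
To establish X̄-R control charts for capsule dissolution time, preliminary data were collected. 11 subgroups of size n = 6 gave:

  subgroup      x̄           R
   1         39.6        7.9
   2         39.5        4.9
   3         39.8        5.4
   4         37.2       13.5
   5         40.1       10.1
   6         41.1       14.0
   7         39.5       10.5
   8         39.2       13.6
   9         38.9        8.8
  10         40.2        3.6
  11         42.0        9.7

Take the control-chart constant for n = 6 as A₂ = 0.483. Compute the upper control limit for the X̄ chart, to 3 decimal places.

X̄̄ = (39.6 + 39.5 + 39.8 + 37.2 + 40.1 + 41.1 + 39.5 + 39.2 + 38.9 + 40.2 + 42.0) / 11 = 437.1000 / 11 = 39.7364
R̄ = (7.9 + 4.9 + 5.4 + 13.5 + 10.1 + 14.0 + 10.5 + 13.6 + 8.8 + 3.6 + 9.7) / 11 = 102.0000 / 11 = 9.2727
UCL = X̄̄ + A₂·R̄ = 39.7364 + 0.483 × 9.2727 = 44.2151

44.215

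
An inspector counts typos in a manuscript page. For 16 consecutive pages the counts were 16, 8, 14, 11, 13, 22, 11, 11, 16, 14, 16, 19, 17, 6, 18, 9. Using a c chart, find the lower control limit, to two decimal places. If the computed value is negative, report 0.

c̄ = (16 + 8 + 14 + 11 + 13 + 22 + 11 + 11 + 16 + 14 + 16 + 19 + 17 + 6 + 18 + 9) / 16 = 221 / 16 = 13.8125
LCL = c̄ − 3√c̄ = 13.8125 − 3 × 3.7165 = 2.6629

2.66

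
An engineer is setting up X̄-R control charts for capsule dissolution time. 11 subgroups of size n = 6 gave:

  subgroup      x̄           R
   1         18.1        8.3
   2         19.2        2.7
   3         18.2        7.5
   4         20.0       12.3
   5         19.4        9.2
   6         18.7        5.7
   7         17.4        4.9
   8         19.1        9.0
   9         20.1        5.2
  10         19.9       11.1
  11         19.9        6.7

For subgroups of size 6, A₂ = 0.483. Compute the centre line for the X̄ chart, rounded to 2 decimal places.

19.09

X̄̄ = (18.1 + 19.2 + 18.2 + 20.0 + 19.4 + 18.7 + 17.4 + 19.1 + 20.1 + 19.9 + 19.9) / 11 = 210.0000 / 11 = 19.0909
CL = X̄̄ = 19.0909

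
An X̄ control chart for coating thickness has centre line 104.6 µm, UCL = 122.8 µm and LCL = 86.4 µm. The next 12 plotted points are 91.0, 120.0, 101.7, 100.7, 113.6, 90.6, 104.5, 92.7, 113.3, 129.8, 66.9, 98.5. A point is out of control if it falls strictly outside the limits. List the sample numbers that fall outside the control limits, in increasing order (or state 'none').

10, 11

Compare each point to [86.4, 122.8]: sample 10 = 129.8 > UCL; sample 11 = 66.9 < LCL.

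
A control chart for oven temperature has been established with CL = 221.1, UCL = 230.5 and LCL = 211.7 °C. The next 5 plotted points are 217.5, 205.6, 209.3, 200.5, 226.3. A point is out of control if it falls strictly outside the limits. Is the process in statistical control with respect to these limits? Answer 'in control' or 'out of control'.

out of control

Compare each point to [211.7, 230.5]: sample 2 = 205.6 < LCL; sample 3 = 209.3 < LCL; sample 4 = 200.5 < LCL.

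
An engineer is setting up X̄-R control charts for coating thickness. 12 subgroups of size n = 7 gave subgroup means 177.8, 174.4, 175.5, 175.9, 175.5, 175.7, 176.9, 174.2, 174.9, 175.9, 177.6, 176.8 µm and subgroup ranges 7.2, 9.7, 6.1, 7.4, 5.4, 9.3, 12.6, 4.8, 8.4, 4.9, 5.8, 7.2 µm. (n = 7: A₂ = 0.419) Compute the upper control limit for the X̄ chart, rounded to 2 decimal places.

X̄̄ = (177.8 + 174.4 + 175.5 + 175.9 + 175.5 + 175.7 + 176.9 + 174.2 + 174.9 + 175.9 + 177.6 + 176.8) / 12 = 2111.1000 / 12 = 175.9250
R̄ = (7.2 + 9.7 + 6.1 + 7.4 + 5.4 + 9.3 + 12.6 + 4.8 + 8.4 + 4.9 + 5.8 + 7.2) / 12 = 88.8000 / 12 = 7.4000
UCL = X̄̄ + A₂·R̄ = 175.9250 + 0.419 × 7.4000 = 179.0256

179.03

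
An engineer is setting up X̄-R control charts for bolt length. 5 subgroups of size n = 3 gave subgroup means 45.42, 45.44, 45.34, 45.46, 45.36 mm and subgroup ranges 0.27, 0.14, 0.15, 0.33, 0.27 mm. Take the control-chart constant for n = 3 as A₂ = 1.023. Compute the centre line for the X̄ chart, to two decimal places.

45.40

X̄̄ = (45.42 + 45.44 + 45.34 + 45.46 + 45.36) / 5 = 227.0200 / 5 = 45.4040
CL = X̄̄ = 45.4040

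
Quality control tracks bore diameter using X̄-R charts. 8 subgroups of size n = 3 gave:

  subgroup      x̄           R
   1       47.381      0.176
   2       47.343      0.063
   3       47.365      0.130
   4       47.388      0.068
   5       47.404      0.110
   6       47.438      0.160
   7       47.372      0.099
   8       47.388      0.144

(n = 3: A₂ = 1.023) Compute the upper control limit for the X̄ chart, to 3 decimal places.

47.506

X̄̄ = (47.381 + 47.343 + 47.365 + 47.388 + 47.404 + 47.438 + 47.372 + 47.388) / 8 = 379.0790 / 8 = 47.3849
R̄ = (0.176 + 0.063 + 0.130 + 0.068 + 0.110 + 0.160 + 0.099 + 0.144) / 8 = 0.9500 / 8 = 0.1187
UCL = X̄̄ + A₂·R̄ = 47.3849 + 1.023 × 0.1187 = 47.5064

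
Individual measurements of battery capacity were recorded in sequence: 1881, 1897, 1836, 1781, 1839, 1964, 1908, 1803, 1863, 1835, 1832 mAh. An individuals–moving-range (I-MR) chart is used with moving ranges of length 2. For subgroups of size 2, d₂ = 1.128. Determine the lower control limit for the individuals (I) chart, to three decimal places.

X̄ = (1881 + 1897 + 1836 + 1781 + 1839 + 1964 + 1908 + 1803 + 1863 + 1835 + 1832) / 11 = 1858.0909
Moving ranges: 16, 61, 55, 58, 125, 56, 105, 60, 28, 3; M̄R̄ = 567.0000 / 10 = 56.7000
LCL = X̄ − 3·M̄R̄/d₂ = 1858.0909 − 3 × 56.7000 / 1.128 = 1707.2930

1707.293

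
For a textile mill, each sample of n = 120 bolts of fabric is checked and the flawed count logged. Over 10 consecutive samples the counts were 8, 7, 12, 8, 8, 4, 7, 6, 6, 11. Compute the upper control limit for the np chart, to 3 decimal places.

p̄ = Σdᵢ / (k·n) = 77 / (10 × 120) = 0.06417
UCL = np̄ + 3·√(np̄(1−p̄)) = 7.7000 + 3 × √(7.7000×0.93583) = 7.7000 + 3 × 2.6844 = 15.7532

15.753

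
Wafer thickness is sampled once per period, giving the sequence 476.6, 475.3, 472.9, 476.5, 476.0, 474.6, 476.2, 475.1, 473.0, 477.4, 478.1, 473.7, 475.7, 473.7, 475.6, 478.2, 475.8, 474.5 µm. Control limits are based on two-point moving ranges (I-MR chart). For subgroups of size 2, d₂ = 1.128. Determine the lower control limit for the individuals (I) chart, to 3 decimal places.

X̄ = (476.6 + 475.3 + 472.9 + 476.5 + 476.0 + 474.6 + 476.2 + 475.1 + 473.0 + 477.4 + 478.1 + 473.7 + 475.7 + 473.7 + 475.6 + 478.2 + 475.8 + 474.5) / 18 = 475.4944
Moving ranges: 1.3, 2.4, 3.6, 0.5, 1.4, 1.6, 1.1, 2.1, 4.4, 0.7, 4.4, 2.0, 2.0, 1.9, 2.6, 2.4, 1.3; M̄R̄ = 35.7000 / 17 = 2.1000
LCL = X̄ − 3·M̄R̄/d₂ = 475.4944 − 3 × 2.1000 / 1.128 = 469.9093

469.909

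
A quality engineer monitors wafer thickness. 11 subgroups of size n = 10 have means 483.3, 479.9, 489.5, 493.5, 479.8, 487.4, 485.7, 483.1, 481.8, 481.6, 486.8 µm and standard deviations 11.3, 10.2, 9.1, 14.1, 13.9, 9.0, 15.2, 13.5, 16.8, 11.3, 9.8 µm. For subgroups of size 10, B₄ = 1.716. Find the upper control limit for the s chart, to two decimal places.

20.94

s̄ = (11.3 + 10.2 + 9.1 + 14.1 + 13.9 + 9.0 + 15.2 + 13.5 + 16.8 + 11.3 + 9.8) / 11 = 12.2000
UCL_s = B₄·s̄ = 1.716 × 12.2000 = 20.9352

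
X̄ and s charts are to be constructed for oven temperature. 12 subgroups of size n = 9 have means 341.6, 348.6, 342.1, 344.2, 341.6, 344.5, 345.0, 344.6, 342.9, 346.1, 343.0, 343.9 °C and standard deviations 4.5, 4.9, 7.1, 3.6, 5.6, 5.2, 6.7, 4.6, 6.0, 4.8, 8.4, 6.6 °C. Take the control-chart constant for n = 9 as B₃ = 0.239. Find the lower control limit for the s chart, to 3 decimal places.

s̄ = (4.5 + 4.9 + 7.1 + 3.6 + 5.6 + 5.2 + 6.7 + 4.6 + 6.0 + 4.8 + 8.4 + 6.6) / 12 = 5.6667
LCL_s = B₃·s̄ = 0.239 × 5.6667 = 1.3543

1.354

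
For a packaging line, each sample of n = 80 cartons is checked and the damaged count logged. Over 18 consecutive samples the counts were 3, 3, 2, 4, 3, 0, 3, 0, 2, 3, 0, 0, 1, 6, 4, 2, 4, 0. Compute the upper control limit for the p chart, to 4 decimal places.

0.0829

p̄ = Σdᵢ / (k·n) = 40 / (18 × 80) = 0.02778
UCL = p̄ + 3·√(p̄(1−p̄)/n) = 0.02778 + 3 × √(0.02778×0.97222/80) = 0.02778 + 3 × 0.01837 = 0.08290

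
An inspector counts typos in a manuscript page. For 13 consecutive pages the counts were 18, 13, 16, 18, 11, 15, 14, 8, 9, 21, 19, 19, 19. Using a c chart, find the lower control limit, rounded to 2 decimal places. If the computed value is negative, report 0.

c̄ = (18 + 13 + 16 + 18 + 11 + 15 + 14 + 8 + 9 + 21 + 19 + 19 + 19) / 13 = 200 / 13 = 15.3846
LCL = c̄ − 3√c̄ = 15.3846 − 3 × 3.9223 = 3.6176

3.62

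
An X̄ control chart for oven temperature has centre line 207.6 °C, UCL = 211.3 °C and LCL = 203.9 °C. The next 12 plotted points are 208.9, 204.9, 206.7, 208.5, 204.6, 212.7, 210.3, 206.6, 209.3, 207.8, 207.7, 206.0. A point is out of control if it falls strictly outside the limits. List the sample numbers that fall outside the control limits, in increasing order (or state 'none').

6

Compare each point to [203.9, 211.3]: sample 6 = 212.7 > UCL.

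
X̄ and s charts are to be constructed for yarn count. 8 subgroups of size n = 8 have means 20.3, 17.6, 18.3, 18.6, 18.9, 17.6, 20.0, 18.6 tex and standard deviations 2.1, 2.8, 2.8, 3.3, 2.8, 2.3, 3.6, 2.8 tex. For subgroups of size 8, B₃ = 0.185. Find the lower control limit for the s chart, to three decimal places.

s̄ = (2.1 + 2.8 + 2.8 + 3.3 + 2.8 + 2.3 + 3.6 + 2.8) / 8 = 2.8125
LCL_s = B₃·s̄ = 0.185 × 2.8125 = 0.5203

0.520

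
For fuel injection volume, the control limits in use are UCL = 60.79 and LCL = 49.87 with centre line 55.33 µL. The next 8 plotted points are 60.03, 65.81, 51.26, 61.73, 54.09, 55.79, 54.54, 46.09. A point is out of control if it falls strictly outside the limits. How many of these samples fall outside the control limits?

3

Compare each point to [49.87, 60.79]: sample 2 = 65.81 > UCL; sample 4 = 61.73 > UCL; sample 8 = 46.09 < LCL.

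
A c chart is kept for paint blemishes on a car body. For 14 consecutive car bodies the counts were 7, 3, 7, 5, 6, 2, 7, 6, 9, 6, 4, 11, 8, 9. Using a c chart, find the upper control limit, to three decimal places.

c̄ = (7 + 3 + 7 + 5 + 6 + 2 + 7 + 6 + 9 + 6 + 4 + 11 + 8 + 9) / 14 = 90 / 14 = 6.4286
UCL = c̄ + 3√c̄ = 6.4286 + 3 × √6.4286 = 6.4286 + 3 × 2.5355 = 14.0350

14.035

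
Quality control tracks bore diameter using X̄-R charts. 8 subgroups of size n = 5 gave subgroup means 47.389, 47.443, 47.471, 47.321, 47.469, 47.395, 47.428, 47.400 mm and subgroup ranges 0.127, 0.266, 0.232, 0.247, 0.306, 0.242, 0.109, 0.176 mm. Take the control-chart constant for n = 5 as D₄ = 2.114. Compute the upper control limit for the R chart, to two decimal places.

R̄ = (0.127 + 0.266 + 0.232 + 0.247 + 0.306 + 0.242 + 0.109 + 0.176) / 8 = 1.7050 / 8 = 0.2131
UCL_R = D₄·R̄ = 2.114 × 0.2131 = 0.4505

0.45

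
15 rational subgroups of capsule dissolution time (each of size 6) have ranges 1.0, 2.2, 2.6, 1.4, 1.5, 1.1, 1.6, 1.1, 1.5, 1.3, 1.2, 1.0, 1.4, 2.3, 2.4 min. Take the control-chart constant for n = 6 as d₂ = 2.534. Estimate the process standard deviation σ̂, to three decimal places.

0.621

R̄ = (1.0 + 2.2 + 2.6 + 1.4 + 1.5 + 1.1 + 1.6 + 1.1 + 1.5 + 1.3 + 1.2 + 1.0 + 1.4 + 2.3 + 2.4) / 15 = 1.5733
σ̂ = R̄ / d₂ = 1.5733 / 2.534 = 0.6209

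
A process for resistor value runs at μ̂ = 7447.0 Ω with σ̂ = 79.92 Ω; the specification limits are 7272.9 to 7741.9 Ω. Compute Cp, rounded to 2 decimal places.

0.98

Cp = (USL − LSL) / (6σ̂) = (7741.9 − 7272.9) / (6 × 79.92) = 469.0000 / 479.5200 = 0.9781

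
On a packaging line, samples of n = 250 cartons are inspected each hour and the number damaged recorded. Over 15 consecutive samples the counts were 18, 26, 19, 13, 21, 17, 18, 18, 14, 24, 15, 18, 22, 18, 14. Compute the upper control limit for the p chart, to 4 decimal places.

0.1228

p̄ = Σdᵢ / (k·n) = 275 / (15 × 250) = 0.07333
UCL = p̄ + 3·√(p̄(1−p̄)/n) = 0.07333 + 3 × √(0.07333×0.92667/250) = 0.07333 + 3 × 0.01649 = 0.12279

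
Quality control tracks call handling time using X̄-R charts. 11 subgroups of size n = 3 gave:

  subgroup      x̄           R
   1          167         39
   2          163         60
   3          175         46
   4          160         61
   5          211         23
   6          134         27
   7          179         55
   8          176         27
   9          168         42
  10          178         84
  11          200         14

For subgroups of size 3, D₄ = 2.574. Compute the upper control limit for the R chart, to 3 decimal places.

R̄ = (39 + 60 + 46 + 61 + 23 + 27 + 55 + 27 + 42 + 84 + 14) / 11 = 478.0000 / 11 = 43.4545
UCL_R = D₄·R̄ = 2.574 × 43.4545 = 111.8520

111.852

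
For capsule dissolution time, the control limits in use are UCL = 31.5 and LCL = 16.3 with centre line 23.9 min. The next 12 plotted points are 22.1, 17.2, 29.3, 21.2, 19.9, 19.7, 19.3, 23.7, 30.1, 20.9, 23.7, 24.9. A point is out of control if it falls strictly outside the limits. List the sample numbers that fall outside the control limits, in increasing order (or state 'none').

All 12 points lie within [16.3, 31.5].

none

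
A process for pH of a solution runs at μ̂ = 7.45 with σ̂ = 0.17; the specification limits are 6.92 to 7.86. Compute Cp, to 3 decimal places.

Cp = (USL − LSL) / (6σ̂) = (7.86 − 6.92) / (6 × 0.17) = 0.9400 / 1.0200 = 0.9216

0.922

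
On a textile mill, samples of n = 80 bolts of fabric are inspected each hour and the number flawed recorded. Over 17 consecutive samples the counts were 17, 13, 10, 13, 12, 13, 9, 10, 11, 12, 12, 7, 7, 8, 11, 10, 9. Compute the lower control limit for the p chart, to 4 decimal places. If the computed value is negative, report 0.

0.0206

p̄ = Σdᵢ / (k·n) = 184 / (17 × 80) = 0.13529
LCL = p̄ − 3·√(p̄(1−p̄)/n) = 0.13529 − 3 × 0.03824 = 0.02057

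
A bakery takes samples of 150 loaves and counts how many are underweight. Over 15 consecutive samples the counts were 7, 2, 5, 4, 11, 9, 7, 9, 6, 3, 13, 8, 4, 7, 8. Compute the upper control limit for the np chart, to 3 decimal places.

p̄ = Σdᵢ / (k·n) = 103 / (15 × 150) = 0.04578
UCL = np̄ + 3·√(np̄(1−p̄)) = 6.8667 + 3 × √(6.8667×0.95422) = 6.8667 + 3 × 2.5598 = 14.5459

14.546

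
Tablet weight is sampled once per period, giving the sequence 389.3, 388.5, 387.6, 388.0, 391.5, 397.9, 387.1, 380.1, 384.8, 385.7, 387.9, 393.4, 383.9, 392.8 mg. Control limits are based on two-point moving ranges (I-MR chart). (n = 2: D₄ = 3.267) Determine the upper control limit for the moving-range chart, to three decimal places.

15.455

Moving ranges: 0.8, 0.9, 0.4, 3.5, 6.4, 10.8, 7.0, 4.7, 0.9, 2.2, 5.5, 9.5, 8.9; M̄R̄ = 61.5000 / 13 = 4.7308
UCL_MR = D₄·M̄R̄ = 3.267 × 4.7308 = 15.4554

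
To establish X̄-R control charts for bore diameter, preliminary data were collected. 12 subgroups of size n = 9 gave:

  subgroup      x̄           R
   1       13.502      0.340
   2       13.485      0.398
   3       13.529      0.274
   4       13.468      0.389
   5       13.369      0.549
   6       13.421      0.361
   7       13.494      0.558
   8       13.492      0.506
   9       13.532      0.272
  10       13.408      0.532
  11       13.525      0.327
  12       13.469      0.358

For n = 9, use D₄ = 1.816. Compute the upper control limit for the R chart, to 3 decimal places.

R̄ = (0.340 + 0.398 + 0.274 + 0.389 + 0.549 + 0.361 + 0.558 + 0.506 + 0.272 + 0.532 + 0.327 + 0.358) / 12 = 4.8640 / 12 = 0.4053
UCL_R = D₄·R̄ = 1.816 × 0.4053 = 0.7361

0.736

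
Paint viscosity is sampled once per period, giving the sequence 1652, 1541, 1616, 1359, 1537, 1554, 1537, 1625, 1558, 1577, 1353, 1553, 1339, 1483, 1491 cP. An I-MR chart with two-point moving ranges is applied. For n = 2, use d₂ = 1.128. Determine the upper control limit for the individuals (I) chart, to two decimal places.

1825.89

X̄ = (1652 + 1541 + 1616 + 1359 + 1537 + 1554 + 1537 + 1625 + 1558 + 1577 + 1353 + 1553 + 1339 + 1483 + 1491) / 15 = 1518.3333
Moving ranges: 111, 75, 257, 178, 17, 17, 88, 67, 19, 224, 200, 214, 144, 8; M̄R̄ = 1619.0000 / 14 = 115.6429
UCL = X̄ + 3·M̄R̄/d₂ = 1518.3333 + 3 × 115.6429 / 1.128 = 1825.8941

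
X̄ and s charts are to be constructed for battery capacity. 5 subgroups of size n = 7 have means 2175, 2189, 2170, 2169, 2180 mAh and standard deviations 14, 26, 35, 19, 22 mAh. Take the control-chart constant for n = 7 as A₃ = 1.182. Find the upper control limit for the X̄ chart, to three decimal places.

2204.022

X̄̄ = (2175 + 2189 + 2170 + 2169 + 2180) / 5 = 2176.6000
s̄ = (14 + 26 + 35 + 19 + 22) / 5 = 23.2000
UCL = X̄̄ + A₃·s̄ = 2176.6000 + 1.182 × 23.2000 = 2204.0224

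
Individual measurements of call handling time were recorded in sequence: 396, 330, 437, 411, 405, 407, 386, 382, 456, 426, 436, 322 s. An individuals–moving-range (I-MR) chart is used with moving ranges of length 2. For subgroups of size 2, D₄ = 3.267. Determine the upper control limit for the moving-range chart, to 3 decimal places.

Moving ranges: 66, 107, 26, 6, 2, 21, 4, 74, 30, 10, 114; M̄R̄ = 460.0000 / 11 = 41.8182
UCL_MR = D₄·M̄R̄ = 3.267 × 41.8182 = 136.6200

136.620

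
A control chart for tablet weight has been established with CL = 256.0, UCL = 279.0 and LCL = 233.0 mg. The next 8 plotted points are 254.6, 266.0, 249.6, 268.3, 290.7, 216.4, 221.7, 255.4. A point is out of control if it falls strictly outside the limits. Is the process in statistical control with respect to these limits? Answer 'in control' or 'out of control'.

out of control

Compare each point to [233.0, 279.0]: sample 5 = 290.7 > UCL; sample 6 = 216.4 < LCL; sample 7 = 221.7 < LCL.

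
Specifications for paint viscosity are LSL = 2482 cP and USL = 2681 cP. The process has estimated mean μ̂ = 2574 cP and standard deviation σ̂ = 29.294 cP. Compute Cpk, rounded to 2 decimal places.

Cpu = (USL − μ̂) / (3σ̂) = (2681 − 2574) / (3 × 29.294) = 1.2175; Cpl = (μ̂ − LSL) / (3σ̂) = (2574 − 2482) / (3 × 29.294) = 1.0469; Cpk = min(Cpu, Cpl) = 1.0469

1.05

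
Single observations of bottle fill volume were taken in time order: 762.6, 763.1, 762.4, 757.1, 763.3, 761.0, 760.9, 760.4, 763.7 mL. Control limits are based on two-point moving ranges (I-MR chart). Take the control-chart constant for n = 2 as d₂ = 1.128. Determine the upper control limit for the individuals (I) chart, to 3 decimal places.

767.894

X̄ = (762.6 + 763.1 + 762.4 + 757.1 + 763.3 + 761.0 + 760.9 + 760.4 + 763.7) / 9 = 761.6111
Moving ranges: 0.5, 0.7, 5.3, 6.2, 2.3, 0.1, 0.5, 3.3; M̄R̄ = 18.9000 / 8 = 2.3625
UCL = X̄ + 3·M̄R̄/d₂ = 761.6111 + 3 × 2.3625 / 1.128 = 767.8944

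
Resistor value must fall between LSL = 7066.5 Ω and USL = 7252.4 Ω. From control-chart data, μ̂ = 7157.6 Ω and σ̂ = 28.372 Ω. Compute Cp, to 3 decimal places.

Cp = (USL − LSL) / (6σ̂) = (7252.4 − 7066.5) / (6 × 28.372) = 185.9000 / 170.2320 = 1.0920

1.092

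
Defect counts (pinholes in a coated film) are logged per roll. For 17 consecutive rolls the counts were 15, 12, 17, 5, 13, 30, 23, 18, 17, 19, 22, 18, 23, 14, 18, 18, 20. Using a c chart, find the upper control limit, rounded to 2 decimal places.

30.41

c̄ = (15 + 12 + 17 + 5 + 13 + 30 + 23 + 18 + 17 + 19 + 22 + 18 + 23 + 14 + 18 + 18 + 20) / 17 = 302 / 17 = 17.7647
UCL = c̄ + 3√c̄ = 17.7647 + 3 × √17.7647 = 17.7647 + 3 × 4.2148 = 30.4092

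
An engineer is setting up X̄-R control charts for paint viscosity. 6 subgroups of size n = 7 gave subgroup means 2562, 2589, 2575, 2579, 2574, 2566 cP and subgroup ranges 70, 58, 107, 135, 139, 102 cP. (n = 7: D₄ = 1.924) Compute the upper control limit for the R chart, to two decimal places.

195.93

R̄ = (70 + 58 + 107 + 135 + 139 + 102) / 6 = 611.0000 / 6 = 101.8333
UCL_R = D₄·R̄ = 1.924 × 101.8333 = 195.9273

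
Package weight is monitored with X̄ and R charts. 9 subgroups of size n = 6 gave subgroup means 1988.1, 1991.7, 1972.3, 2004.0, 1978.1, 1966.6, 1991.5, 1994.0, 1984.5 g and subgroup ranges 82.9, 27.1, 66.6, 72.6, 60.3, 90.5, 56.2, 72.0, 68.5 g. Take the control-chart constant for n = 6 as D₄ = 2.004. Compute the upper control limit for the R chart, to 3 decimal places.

132.865

R̄ = (82.9 + 27.1 + 66.6 + 72.6 + 60.3 + 90.5 + 56.2 + 72.0 + 68.5) / 9 = 596.7000 / 9 = 66.3000
UCL_R = D₄·R̄ = 2.004 × 66.3000 = 132.8652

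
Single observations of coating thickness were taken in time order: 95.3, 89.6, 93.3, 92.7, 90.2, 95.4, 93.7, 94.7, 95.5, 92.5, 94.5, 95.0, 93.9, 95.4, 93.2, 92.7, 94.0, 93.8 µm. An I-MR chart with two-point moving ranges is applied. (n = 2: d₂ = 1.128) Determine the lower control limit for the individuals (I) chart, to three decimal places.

88.392

X̄ = (95.3 + 89.6 + 93.3 + 92.7 + 90.2 + 95.4 + 93.7 + 94.7 + 95.5 + 92.5 + 94.5 + 95.0 + 93.9 + 95.4 + 93.2 + 92.7 + 94.0 + 93.8) / 18 = 93.6333
Moving ranges: 5.7, 3.7, 0.6, 2.5, 5.2, 1.7, 1.0, 0.8, 3.0, 2.0, 0.5, 1.1, 1.5, 2.2, 0.5, 1.3, 0.2; M̄R̄ = 33.5000 / 17 = 1.9706
LCL = X̄ − 3·M̄R̄/d₂ = 93.6333 − 3 × 1.9706 / 1.128 = 88.3924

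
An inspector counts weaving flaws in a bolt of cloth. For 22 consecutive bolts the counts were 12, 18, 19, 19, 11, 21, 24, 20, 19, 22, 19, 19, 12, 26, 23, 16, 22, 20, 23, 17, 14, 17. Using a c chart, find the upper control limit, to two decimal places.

31.77

c̄ = (12 + 18 + 19 + 19 + 11 + 21 + 24 + 20 + 19 + 22 + 19 + 19 + 12 + 26 + 23 + 16 + 22 + 20 + 23 + 17 + 14 + 17) / 22 = 413 / 22 = 18.7727
UCL = c̄ + 3√c̄ = 18.7727 + 3 × √18.7727 = 18.7727 + 3 × 4.3328 = 31.7710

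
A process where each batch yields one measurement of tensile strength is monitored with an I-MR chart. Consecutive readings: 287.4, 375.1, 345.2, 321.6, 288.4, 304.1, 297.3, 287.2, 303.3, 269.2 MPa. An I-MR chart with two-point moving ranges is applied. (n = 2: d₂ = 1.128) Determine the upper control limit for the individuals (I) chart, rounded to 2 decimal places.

X̄ = (287.4 + 375.1 + 345.2 + 321.6 + 288.4 + 304.1 + 297.3 + 287.2 + 303.3 + 269.2) / 10 = 307.8800
Moving ranges: 87.7, 29.9, 23.6, 33.2, 15.7, 6.8, 10.1, 16.1, 34.1; M̄R̄ = 257.2000 / 9 = 28.5778
UCL = X̄ + 3·M̄R̄/d₂ = 307.8800 + 3 × 28.5778 / 1.128 = 383.8847

383.88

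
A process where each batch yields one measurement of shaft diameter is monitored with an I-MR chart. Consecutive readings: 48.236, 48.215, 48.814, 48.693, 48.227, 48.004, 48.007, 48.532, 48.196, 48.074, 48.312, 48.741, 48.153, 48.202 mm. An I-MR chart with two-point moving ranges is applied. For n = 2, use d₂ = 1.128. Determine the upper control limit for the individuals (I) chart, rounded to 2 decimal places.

X̄ = (48.236 + 48.215 + 48.814 + 48.693 + 48.227 + 48.004 + 48.007 + 48.532 + 48.196 + 48.074 + 48.312 + 48.741 + 48.153 + 48.202) / 14 = 48.3147
Moving ranges: 0.021, 0.599, 0.121, 0.466, 0.223, 0.003, 0.525, 0.336, 0.122, 0.238, 0.429, 0.588, 0.049; M̄R̄ = 3.7200 / 13 = 0.2862
UCL = X̄ + 3·M̄R̄/d₂ = 48.3147 + 3 × 0.2862 / 1.128 = 49.0758

49.08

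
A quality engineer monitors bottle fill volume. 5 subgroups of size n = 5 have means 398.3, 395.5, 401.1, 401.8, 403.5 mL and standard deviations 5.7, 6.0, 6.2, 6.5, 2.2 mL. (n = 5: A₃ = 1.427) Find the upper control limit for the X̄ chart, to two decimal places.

X̄̄ = (398.3 + 395.5 + 401.1 + 401.8 + 403.5) / 5 = 400.0400
s̄ = (5.7 + 6.0 + 6.2 + 6.5 + 2.2) / 5 = 5.3200
UCL = X̄̄ + A₃·s̄ = 400.0400 + 1.427 × 5.3200 = 407.6316

407.63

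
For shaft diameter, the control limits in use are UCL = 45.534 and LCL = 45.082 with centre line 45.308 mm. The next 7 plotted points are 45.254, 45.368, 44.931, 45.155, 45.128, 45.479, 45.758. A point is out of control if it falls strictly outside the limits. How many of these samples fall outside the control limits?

Compare each point to [45.082, 45.534]: sample 3 = 44.931 < LCL; sample 7 = 45.758 > UCL.

2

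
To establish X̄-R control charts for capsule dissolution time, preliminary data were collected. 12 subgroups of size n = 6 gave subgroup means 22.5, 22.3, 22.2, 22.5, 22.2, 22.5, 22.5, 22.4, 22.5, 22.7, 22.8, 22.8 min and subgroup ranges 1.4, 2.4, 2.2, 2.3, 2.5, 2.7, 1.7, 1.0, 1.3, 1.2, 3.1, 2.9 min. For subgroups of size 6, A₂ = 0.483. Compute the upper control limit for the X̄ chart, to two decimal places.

23.49

X̄̄ = (22.5 + 22.3 + 22.2 + 22.5 + 22.2 + 22.5 + 22.5 + 22.4 + 22.5 + 22.7 + 22.8 + 22.8) / 12 = 269.9000 / 12 = 22.4917
R̄ = (1.4 + 2.4 + 2.2 + 2.3 + 2.5 + 2.7 + 1.7 + 1.0 + 1.3 + 1.2 + 3.1 + 2.9) / 12 = 24.7000 / 12 = 2.0583
UCL = X̄̄ + A₂·R̄ = 22.4917 + 0.483 × 2.0583 = 23.4858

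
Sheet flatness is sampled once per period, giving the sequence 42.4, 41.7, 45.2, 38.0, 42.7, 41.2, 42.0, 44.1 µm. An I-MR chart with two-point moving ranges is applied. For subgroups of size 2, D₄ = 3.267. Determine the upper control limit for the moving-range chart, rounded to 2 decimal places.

Moving ranges: 0.7, 3.5, 7.2, 4.7, 1.5, 0.8, 2.1; M̄R̄ = 20.5000 / 7 = 2.9286
UCL_MR = D₄·M̄R̄ = 3.267 × 2.9286 = 9.5676

9.57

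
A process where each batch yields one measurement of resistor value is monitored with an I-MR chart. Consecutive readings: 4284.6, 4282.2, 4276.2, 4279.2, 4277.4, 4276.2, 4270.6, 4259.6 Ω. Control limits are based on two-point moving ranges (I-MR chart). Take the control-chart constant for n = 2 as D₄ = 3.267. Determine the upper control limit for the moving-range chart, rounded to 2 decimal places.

Moving ranges: 2.4, 6.0, 3.0, 1.8, 1.2, 5.6, 11.0; M̄R̄ = 31.0000 / 7 = 4.4286
UCL_MR = D₄·M̄R̄ = 3.267 × 4.4286 = 14.4681

14.47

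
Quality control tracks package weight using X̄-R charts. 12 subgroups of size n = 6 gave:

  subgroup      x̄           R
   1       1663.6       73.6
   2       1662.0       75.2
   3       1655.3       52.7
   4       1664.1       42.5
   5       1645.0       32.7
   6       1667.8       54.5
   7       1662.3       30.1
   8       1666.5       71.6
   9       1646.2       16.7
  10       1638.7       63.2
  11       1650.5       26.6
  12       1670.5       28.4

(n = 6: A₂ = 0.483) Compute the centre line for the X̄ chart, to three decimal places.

X̄̄ = (1663.6 + 1662.0 + 1655.3 + 1664.1 + 1645.0 + 1667.8 + 1662.3 + 1666.5 + 1646.2 + 1638.7 + 1650.5 + 1670.5) / 12 = 19892.5000 / 12 = 1657.7083
CL = X̄̄ = 1657.7083

1657.708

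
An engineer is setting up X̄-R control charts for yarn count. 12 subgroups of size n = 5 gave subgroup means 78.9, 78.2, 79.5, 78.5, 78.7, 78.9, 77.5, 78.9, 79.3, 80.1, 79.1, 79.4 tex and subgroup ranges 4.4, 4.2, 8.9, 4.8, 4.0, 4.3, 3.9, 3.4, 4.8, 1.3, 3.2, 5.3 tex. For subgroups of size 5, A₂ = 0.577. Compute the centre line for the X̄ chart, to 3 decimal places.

78.917

X̄̄ = (78.9 + 78.2 + 79.5 + 78.5 + 78.7 + 78.9 + 77.5 + 78.9 + 79.3 + 80.1 + 79.1 + 79.4) / 12 = 947.0000 / 12 = 78.9167
CL = X̄̄ = 78.9167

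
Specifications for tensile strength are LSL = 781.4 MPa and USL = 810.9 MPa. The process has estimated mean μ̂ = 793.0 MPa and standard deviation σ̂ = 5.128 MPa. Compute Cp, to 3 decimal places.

Cp = (USL − LSL) / (6σ̂) = (810.9 − 781.4) / (6 × 5.128) = 29.5000 / 30.7680 = 0.9588

0.959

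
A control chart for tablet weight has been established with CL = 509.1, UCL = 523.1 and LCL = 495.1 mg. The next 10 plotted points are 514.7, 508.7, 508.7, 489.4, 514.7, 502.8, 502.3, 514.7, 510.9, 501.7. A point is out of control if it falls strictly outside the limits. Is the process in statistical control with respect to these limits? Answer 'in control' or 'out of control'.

out of control

Compare each point to [495.1, 523.1]: sample 4 = 489.4 < LCL.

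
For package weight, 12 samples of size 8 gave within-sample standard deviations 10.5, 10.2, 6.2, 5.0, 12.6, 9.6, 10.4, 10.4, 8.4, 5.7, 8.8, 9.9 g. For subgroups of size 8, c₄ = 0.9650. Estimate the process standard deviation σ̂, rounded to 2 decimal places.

s̄ = (10.5 + 10.2 + 6.2 + 5.0 + 12.6 + 9.6 + 10.4 + 10.4 + 8.4 + 5.7 + 8.8 + 9.9) / 12 = 8.9750
σ̂ = s̄ / c₄ = 8.9750 / 0.9650 = 9.3005

9.30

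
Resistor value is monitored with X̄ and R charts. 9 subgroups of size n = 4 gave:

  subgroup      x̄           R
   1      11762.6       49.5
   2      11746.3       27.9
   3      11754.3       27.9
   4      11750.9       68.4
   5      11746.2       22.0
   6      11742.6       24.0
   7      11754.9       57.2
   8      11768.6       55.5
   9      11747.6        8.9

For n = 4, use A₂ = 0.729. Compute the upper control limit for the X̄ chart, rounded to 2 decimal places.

X̄̄ = (11762.6 + 11746.3 + 11754.3 + 11750.9 + 11746.2 + 11742.6 + 11754.9 + 11768.6 + 11747.6) / 9 = 105774.0000 / 9 = 11752.6667
R̄ = (49.5 + 27.9 + 27.9 + 68.4 + 22.0 + 24.0 + 57.2 + 55.5 + 8.9) / 9 = 341.3000 / 9 = 37.9222
UCL = X̄̄ + A₂·R̄ = 11752.6667 + 0.729 × 37.9222 = 11780.3120

11780.31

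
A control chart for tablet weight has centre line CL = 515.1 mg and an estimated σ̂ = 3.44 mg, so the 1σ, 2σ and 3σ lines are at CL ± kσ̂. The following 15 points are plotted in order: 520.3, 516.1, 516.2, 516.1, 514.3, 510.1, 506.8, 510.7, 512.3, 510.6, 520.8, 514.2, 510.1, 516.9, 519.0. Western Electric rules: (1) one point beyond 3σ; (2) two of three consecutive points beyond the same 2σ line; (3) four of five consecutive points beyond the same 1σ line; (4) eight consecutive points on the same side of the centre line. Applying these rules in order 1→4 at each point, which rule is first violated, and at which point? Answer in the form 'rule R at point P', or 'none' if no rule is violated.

Zone of each point (C = within 1σ̂, B = 1σ̂–2σ̂, A = 2σ̂–3σ̂, * = beyond 3σ̂; sign = side of CL): 1:+B, 2:+C, 3:+C, 4:+C, 5:-C, 6:-B, 7:-A, 8:-B, 9:-C, 10:-B, 11:+B, 12:-C, 13:-B, 14:+C, 15:+B
Rule 3 (four of five consecutive points beyond the same 1σ limit) is satisfied at point 10.

rule 3 at point 10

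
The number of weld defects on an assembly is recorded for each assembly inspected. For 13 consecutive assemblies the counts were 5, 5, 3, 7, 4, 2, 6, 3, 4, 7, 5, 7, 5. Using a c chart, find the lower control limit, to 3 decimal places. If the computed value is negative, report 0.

c̄ = (5 + 5 + 3 + 7 + 4 + 2 + 6 + 3 + 4 + 7 + 5 + 7 + 5) / 13 = 63 / 13 = 4.8462
LCL = c̄ − 3√c̄ = 4.8462 − 3 × 2.2014 = -1.7580 → 0 (cannot be negative)

0.000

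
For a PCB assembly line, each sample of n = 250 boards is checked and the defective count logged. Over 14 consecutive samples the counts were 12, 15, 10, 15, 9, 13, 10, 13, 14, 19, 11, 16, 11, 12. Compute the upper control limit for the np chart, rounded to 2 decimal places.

p̄ = Σdᵢ / (k·n) = 180 / (14 × 250) = 0.05143
UCL = np̄ + 3·√(np̄(1−p̄)) = 12.8571 + 3 × √(12.8571×0.94857) = 12.8571 + 3 × 3.4923 = 23.3339

23.33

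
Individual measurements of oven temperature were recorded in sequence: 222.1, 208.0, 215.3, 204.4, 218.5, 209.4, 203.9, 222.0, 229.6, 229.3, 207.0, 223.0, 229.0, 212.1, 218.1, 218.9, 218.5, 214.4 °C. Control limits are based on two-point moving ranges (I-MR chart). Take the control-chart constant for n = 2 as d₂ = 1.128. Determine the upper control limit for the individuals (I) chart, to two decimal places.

241.81

X̄ = (222.1 + 208.0 + 215.3 + 204.4 + 218.5 + 209.4 + 203.9 + 222.0 + 229.6 + 229.3 + 207.0 + 223.0 + 229.0 + 212.1 + 218.1 + 218.9 + 218.5 + 214.4) / 18 = 216.8611
Moving ranges: 14.1, 7.3, 10.9, 14.1, 9.1, 5.5, 18.1, 7.6, 0.3, 22.3, 16.0, 6.0, 16.9, 6.0, 0.8, 0.4, 4.1; M̄R̄ = 159.5000 / 17 = 9.3824
UCL = X̄ + 3·M̄R̄/d₂ = 216.8611 + 3 × 9.3824 / 1.128 = 241.8142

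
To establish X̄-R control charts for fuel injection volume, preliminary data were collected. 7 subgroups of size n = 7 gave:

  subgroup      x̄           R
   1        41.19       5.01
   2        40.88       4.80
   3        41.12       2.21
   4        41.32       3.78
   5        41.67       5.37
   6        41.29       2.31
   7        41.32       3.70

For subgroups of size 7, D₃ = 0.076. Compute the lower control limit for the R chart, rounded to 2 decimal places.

0.30

R̄ = (5.01 + 4.80 + 2.21 + 3.78 + 5.37 + 2.31 + 3.70) / 7 = 27.1800 / 7 = 3.8829
LCL_R = D₃·R̄ = 0.076 × 3.8829 = 0.2951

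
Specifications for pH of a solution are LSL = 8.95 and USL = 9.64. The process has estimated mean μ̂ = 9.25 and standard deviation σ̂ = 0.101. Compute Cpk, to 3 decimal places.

Cpu = (USL − μ̂) / (3σ̂) = (9.64 − 9.25) / (3 × 0.101) = 1.2871; Cpl = (μ̂ − LSL) / (3σ̂) = (9.25 − 8.95) / (3 × 0.101) = 0.9901; Cpk = min(Cpu, Cpl) = 0.9901

0.990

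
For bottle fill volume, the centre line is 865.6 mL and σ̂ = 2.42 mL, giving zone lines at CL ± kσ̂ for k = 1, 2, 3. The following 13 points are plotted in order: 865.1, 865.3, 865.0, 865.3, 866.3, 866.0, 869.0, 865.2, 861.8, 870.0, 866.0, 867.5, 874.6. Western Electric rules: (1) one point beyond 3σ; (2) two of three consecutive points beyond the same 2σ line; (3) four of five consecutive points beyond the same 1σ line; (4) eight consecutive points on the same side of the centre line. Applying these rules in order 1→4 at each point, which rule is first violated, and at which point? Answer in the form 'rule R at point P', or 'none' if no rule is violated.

Zone of each point (C = within 1σ̂, B = 1σ̂–2σ̂, A = 2σ̂–3σ̂, * = beyond 3σ̂; sign = side of CL): 1:-C, 2:-C, 3:-C, 4:-C, 5:+C, 6:+C, 7:+B, 8:-C, 9:-B, 10:+B, 11:+C, 12:+C, 13:+*
Rule 1 (one point beyond the 3σ limits) is satisfied at point 13.

rule 1 at point 13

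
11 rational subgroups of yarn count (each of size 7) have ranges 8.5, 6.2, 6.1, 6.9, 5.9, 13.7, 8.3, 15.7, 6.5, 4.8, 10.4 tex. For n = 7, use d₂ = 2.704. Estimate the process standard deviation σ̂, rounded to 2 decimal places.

3.13

R̄ = (8.5 + 6.2 + 6.1 + 6.9 + 5.9 + 13.7 + 8.3 + 15.7 + 6.5 + 4.8 + 10.4) / 11 = 8.4545
σ̂ = R̄ / d₂ = 8.4545 / 2.704 = 3.1267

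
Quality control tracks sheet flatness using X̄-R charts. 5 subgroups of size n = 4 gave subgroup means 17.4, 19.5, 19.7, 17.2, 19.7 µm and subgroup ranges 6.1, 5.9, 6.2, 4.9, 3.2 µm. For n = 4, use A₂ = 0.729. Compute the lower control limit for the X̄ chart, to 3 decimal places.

14.865

X̄̄ = (17.4 + 19.5 + 19.7 + 17.2 + 19.7) / 5 = 93.5000 / 5 = 18.7000
R̄ = (6.1 + 5.9 + 6.2 + 4.9 + 3.2) / 5 = 26.3000 / 5 = 5.2600
LCL = X̄̄ − A₂·R̄ = 18.7000 − 0.729 × 5.2600 = 14.8655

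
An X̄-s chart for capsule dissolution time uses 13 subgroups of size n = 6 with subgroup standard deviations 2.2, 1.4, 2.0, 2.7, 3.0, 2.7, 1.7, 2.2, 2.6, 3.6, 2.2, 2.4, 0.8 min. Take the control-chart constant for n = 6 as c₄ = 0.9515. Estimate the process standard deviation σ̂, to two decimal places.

s̄ = (2.2 + 1.4 + 2.0 + 2.7 + 3.0 + 2.7 + 1.7 + 2.2 + 2.6 + 3.6 + 2.2 + 2.4 + 0.8) / 13 = 2.2692
σ̂ = s̄ / c₄ = 2.2692 / 0.9515 = 2.3849

2.38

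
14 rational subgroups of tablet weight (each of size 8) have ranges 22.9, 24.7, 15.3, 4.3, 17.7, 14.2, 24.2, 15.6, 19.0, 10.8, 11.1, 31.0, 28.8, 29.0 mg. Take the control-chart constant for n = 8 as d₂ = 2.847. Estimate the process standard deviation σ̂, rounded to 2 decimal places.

R̄ = (22.9 + 24.7 + 15.3 + 4.3 + 17.7 + 14.2 + 24.2 + 15.6 + 19.0 + 10.8 + 11.1 + 31.0 + 28.8 + 29.0) / 14 = 19.1857
σ̂ = R̄ / d₂ = 19.1857 / 2.847 = 6.7389

6.74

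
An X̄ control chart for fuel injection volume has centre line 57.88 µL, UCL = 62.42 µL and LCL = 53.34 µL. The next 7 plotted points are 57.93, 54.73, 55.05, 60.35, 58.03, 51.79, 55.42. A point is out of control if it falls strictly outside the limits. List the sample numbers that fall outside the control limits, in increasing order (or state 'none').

Compare each point to [53.34, 62.42]: sample 6 = 51.79 < LCL.

6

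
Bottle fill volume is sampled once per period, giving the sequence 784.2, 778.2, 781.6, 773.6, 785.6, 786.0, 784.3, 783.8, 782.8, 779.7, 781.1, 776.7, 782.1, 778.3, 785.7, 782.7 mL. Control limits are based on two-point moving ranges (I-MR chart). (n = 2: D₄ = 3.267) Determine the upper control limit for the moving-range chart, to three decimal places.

Moving ranges: 6.0, 3.4, 8.0, 12.0, 0.4, 1.7, 0.5, 1.0, 3.1, 1.4, 4.4, 5.4, 3.8, 7.4, 3.0; M̄R̄ = 61.5000 / 15 = 4.1000
UCL_MR = D₄·M̄R̄ = 3.267 × 4.1000 = 13.3947

13.395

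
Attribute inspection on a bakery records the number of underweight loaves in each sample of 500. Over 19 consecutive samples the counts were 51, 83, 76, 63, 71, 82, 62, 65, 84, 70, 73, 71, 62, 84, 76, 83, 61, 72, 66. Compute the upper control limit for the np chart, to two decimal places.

94.77

p̄ = Σdᵢ / (k·n) = 1355 / (19 × 500) = 0.14263
UCL = np̄ + 3·√(np̄(1−p̄)) = 71.3158 + 3 × √(71.3158×0.85737) = 71.3158 + 3 × 7.8195 = 94.7742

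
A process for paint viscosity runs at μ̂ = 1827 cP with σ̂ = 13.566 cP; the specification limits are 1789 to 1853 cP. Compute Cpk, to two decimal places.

0.64

Cpu = (USL − μ̂) / (3σ̂) = (1853 − 1827) / (3 × 13.566) = 0.6389; Cpl = (μ̂ − LSL) / (3σ̂) = (1827 − 1789) / (3 × 13.566) = 0.9337; Cpk = min(Cpu, Cpl) = 0.6389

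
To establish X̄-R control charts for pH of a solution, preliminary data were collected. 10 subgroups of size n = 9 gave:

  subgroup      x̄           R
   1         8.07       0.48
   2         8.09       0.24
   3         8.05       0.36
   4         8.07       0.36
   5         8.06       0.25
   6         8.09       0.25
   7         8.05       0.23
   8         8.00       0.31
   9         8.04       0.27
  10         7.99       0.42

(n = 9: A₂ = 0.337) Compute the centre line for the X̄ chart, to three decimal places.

X̄̄ = (8.07 + 8.09 + 8.05 + 8.07 + 8.06 + 8.09 + 8.05 + 8.00 + 8.04 + 7.99) / 10 = 80.5100 / 10 = 8.0510
CL = X̄̄ = 8.0510

8.051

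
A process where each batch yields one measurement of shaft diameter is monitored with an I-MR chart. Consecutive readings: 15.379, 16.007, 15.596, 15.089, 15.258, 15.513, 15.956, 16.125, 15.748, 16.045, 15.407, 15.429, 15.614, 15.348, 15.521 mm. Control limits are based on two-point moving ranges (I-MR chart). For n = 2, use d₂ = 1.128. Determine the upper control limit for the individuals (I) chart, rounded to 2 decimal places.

16.46

X̄ = (15.379 + 16.007 + 15.596 + 15.089 + 15.258 + 15.513 + 15.956 + 16.125 + 15.748 + 16.045 + 15.407 + 15.429 + 15.614 + 15.348 + 15.521) / 15 = 15.6023
Moving ranges: 0.628, 0.411, 0.507, 0.169, 0.255, 0.443, 0.169, 0.377, 0.297, 0.638, 0.022, 0.185, 0.266, 0.173; M̄R̄ = 4.5400 / 14 = 0.3243
UCL = X̄ + 3·M̄R̄/d₂ = 15.6023 + 3 × 0.3243 / 1.128 = 16.4648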